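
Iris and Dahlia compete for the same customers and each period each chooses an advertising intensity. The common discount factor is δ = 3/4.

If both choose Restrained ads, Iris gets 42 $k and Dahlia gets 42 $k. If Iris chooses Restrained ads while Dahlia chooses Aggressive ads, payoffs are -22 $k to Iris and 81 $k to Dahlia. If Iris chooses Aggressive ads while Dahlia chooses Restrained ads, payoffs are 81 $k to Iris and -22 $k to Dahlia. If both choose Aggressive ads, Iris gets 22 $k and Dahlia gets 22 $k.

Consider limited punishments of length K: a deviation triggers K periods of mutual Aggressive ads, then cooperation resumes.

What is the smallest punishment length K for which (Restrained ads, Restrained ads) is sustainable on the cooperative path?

Need Σ_{k=1}^{K} δ^k ≥ (81−42)/(42−22) = 1.9500 at δ = 3/4.
At K = 3 the sum is 1.7344 < 1.9500; at K = 4 it is 2.0508 ≥ 1.9500.
So the minimum punishment length is K = 4.

4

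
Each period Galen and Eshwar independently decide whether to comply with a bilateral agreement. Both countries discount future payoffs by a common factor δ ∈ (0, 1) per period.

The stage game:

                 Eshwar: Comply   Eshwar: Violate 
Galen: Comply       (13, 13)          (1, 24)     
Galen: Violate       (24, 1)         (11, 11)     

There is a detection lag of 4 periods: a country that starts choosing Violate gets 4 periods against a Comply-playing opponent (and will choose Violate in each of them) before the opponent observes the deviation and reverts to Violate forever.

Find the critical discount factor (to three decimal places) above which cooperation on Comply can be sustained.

0.959

Deviating for the 4 undetected periods gains 24−13 = 11 per period over cooperation, then loses 13−11 = 2 per period forever once punishment starts.
Gain: 11(1 + δ + … + δ^3); loss: 2·δ^4/(1−δ).
No profitable deviation ⇔ 11(1−δ^4) ≤ 2·δ^4, i.e. δ^4 ≥ 11/(11+2) = 11/13.
Hence δ ≥ (11/13)^(1/4) ≈ 0.959.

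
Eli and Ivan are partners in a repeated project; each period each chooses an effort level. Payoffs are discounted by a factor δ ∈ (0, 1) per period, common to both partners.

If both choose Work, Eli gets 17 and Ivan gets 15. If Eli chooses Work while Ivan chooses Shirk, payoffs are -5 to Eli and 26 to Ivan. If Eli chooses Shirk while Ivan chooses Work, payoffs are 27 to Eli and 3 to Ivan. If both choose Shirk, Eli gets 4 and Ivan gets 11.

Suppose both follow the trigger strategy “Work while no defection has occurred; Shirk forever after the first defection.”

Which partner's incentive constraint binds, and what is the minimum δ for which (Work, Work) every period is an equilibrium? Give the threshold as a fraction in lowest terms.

For Eli: deviation gain 27−17 = 10, per-period punishment loss 17−4 = 13. IC gives δ ≥ 10/23.
For Ivan: gain 11, loss 4 per period, so δ ≥ 11/15.
The tighter constraint is Ivan's, so cooperation needs δ ≥ 11/15.

Ivan; δ ≥ 11/15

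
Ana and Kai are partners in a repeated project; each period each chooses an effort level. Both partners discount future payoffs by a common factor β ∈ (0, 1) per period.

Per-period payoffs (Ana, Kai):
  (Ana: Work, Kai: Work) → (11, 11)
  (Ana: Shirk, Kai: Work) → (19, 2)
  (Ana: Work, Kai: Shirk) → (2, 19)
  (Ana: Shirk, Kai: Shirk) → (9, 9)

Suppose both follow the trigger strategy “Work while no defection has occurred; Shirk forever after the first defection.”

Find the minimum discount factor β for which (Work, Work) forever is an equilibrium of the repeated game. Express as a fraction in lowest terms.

4/5

Cooperation forever yields 11 each period: 11/(1−β).
Deviating yields 19 once, then 9 forever: 19 + 9β/(1−β).
No profitable deviation requires 11/(1−β) ≥ 19 + 9β/(1−β).
Multiplying by (1−β): 11 ≥ 19(1−β) + 9β = 19 − 10β.
So 10β ≥ 8, i.e. β ≥ 8/10 = 4/5.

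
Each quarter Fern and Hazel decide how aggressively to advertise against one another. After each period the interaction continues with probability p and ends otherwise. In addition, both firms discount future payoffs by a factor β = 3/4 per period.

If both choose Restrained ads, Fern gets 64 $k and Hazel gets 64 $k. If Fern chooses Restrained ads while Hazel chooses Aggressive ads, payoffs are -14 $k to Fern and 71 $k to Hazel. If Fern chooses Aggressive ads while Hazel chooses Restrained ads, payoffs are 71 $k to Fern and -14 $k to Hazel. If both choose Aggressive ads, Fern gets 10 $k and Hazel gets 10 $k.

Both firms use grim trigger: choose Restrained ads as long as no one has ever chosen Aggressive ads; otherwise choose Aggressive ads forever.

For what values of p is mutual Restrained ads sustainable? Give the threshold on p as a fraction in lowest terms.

28/183

Expected continuation weight on next period's payoff is β·p = 3/4·p, which plays the role of the discount factor.
Cooperation requires 3/4·p ≥ (71−64)/(71−10) = 7/61, hence p ≥ 28/183.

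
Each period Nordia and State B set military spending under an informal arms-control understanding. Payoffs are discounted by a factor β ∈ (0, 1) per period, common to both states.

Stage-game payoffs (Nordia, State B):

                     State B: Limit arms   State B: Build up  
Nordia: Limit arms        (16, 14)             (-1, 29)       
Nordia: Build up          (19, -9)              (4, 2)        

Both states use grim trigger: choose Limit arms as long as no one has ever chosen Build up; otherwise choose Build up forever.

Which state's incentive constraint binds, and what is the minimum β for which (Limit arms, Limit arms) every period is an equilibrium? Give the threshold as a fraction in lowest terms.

Nordia's threshold: (19−16)/(19−4) = 1/5.
State B's threshold: (29−14)/(29−2) = 5/9.
1/5 < 5/9, so State B binds and β* = 5/9.

State B; β ≥ 5/9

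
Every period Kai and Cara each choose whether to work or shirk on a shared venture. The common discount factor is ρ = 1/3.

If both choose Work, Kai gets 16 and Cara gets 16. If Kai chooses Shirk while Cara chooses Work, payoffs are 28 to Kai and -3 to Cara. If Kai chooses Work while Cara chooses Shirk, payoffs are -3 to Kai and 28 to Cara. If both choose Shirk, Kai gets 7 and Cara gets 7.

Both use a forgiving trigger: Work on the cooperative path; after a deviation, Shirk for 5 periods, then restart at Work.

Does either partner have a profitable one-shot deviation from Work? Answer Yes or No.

IC: ρ+…+ρ^5 ≥ (28−16)/(16−7) = 4/3.
At ρ = 1/3: partial sum = 0.4979 < 1.3333. Cooperation not sustainable.

Yes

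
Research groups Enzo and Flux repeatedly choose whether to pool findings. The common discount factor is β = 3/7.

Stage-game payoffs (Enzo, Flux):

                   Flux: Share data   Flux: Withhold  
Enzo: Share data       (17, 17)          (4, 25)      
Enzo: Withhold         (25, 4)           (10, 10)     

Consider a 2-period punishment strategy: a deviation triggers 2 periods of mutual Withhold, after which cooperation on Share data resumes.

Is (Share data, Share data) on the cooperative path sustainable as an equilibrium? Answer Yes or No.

A one-shot deviation gives 25 now, then 10 for 2 periods, then back to 17.
Gain from deviating: (25−17) today; loss: (17−10) in each of the next 2 periods.
No-deviation condition: (17−10)(β+…+β^2) ≥ 25−17, i.e. β+…+β^2 ≥ 8/7.
At β = 3/7: β+…+β^2 = 0.6122 < 1.1429.
So cooperation is not sustainable.

No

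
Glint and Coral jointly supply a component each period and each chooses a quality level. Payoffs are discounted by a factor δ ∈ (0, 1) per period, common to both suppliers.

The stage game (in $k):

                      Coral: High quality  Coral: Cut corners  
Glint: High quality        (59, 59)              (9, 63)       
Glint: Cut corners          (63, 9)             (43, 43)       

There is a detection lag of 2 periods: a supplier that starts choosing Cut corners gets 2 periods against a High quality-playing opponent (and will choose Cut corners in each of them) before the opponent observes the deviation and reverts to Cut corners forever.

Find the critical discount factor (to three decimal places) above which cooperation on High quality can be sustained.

The best deviation is to choose Cut corners for all 2 undetected periods, earning 63 each, then 43 forever once detected.
Deviation value: 63(1−δ^2)/(1−δ) + 43δ^2/(1−δ); cooperation value: 59/(1−δ).
IC: 59 ≥ 63(1−δ^2) + 43δ^2 = 63 − 20δ^2.
So δ^2 ≥ 4/20 = 1/5, giving δ ≥ (1/5)^(1/2) ≈ 0.447.

0.447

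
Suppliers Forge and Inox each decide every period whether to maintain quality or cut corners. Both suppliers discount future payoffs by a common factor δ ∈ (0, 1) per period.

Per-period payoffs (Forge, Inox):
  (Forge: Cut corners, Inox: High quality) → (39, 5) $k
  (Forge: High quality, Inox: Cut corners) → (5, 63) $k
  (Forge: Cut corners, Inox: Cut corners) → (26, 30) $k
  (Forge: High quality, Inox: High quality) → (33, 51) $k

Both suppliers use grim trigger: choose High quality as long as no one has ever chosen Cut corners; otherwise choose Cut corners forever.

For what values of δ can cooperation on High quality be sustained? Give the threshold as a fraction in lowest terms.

Forge: cooperation gives 33 each period; deviation gives 39 once then 26 forever.
  33/(1−δ) ≥ 39 + 26δ/(1−δ) ⇒ δ ≥ 6/13.
Inox: cooperation gives 51 each period; deviation gives 63 once then 30 forever.
  δ ≥ 12/33 = 4/11.
Both must hold, so the binding constraint is Forge's: δ ≥ 6/13.

6/13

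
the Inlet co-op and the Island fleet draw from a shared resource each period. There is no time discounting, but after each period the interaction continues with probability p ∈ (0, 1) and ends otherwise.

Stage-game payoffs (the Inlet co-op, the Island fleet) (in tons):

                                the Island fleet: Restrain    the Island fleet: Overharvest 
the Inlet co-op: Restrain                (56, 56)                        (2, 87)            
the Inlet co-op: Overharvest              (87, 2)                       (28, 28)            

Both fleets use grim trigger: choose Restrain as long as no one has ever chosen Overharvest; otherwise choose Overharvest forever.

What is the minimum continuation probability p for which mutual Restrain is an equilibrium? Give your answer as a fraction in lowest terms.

With no time discounting, the continuation probability p plays the role of the discount factor.
Grim-trigger IC: 56/(1−p) ≥ 87 + 28p/(1−p) ⇒ p ≥ (87−56)/(87−28) = 31/59.

31/59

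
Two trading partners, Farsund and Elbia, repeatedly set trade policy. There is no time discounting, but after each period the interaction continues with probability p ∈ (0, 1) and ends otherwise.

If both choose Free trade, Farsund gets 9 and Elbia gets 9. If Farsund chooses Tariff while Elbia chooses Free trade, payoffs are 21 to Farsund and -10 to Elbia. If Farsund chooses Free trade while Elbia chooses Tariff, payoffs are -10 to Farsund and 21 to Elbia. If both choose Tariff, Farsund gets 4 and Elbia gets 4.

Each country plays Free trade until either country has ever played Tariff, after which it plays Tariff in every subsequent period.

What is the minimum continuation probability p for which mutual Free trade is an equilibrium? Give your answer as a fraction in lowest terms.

12/17

Expected cooperation value is 9 + p·9 + p²·9 + … = 9/(1−p); deviation gives 21 + p·4/(1−p).
9 ≥ 21(1−p) + 4p ⇒ 17p ≥ 12 ⇒ p ≥ 12/17.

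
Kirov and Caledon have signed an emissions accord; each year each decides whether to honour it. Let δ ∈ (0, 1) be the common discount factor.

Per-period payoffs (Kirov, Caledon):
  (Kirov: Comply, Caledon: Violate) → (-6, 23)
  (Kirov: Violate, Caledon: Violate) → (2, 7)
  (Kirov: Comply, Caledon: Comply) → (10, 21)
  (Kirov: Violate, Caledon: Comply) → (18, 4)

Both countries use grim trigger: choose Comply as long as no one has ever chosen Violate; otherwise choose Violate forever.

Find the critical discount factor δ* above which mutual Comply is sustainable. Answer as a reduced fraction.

Kirov's threshold: (18−10)/(18−2) = 1/2.
Caledon's threshold: (23−21)/(23−7) = 1/8.
1/2 > 1/8, so Kirov binds and δ* = 1/2.

1/2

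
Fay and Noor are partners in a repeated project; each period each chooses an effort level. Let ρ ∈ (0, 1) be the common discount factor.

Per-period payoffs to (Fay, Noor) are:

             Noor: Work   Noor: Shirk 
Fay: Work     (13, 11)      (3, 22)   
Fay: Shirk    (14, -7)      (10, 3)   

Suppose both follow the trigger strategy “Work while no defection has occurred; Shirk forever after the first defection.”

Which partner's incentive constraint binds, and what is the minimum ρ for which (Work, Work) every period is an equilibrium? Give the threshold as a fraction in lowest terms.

Noor; ρ ≥ 11/19

Fay: cooperation gives 13 each period; deviation gives 14 once then 10 forever.
  13/(1−ρ) ≥ 14 + 10ρ/(1−ρ) ⇒ ρ ≥ 1/4.
Noor: cooperation gives 11 each period; deviation gives 22 once then 3 forever.
  ρ ≥ 11/19.
Both must hold, so the binding constraint is Noor's: ρ ≥ 11/19.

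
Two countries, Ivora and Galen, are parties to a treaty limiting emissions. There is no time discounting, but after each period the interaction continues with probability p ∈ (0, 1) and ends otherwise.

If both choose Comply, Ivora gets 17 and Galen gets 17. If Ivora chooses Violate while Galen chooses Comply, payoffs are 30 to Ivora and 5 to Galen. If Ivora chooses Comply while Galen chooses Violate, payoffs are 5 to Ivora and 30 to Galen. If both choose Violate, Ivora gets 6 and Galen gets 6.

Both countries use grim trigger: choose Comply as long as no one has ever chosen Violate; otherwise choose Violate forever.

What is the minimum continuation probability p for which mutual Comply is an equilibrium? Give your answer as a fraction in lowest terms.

Expected cooperation value is 17 + p·17 + p²·17 + … = 17/(1−p); deviation gives 30 + p·6/(1−p).
17 ≥ 30(1−p) + 6p ⇒ 24p ≥ 13 ⇒ p ≥ 13/24.

13/24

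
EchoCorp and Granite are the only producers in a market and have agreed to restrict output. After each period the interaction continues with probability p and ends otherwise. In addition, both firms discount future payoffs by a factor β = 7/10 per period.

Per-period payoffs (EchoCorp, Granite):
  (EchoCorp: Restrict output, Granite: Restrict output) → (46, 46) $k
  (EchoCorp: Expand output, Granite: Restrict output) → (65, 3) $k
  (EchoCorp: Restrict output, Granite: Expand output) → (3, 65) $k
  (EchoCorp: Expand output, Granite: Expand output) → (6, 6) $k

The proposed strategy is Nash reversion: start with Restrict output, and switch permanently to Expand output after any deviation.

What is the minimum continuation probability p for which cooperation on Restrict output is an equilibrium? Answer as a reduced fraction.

190/413

Expected continuation weight on next period's payoff is β·p = 7/10·p, which plays the role of the discount factor.
Cooperation requires 7/10·p ≥ (65−46)/(65−6) = 19/59, hence p ≥ 190/413.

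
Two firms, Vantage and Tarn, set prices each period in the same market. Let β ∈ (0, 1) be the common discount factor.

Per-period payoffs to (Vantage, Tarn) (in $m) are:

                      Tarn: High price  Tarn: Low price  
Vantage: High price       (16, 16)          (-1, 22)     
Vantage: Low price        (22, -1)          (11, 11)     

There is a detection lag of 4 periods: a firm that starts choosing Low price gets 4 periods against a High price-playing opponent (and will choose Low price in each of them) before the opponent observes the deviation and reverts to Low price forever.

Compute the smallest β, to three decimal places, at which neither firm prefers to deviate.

0.859

Deviating for the 4 undetected periods gains 22−16 = 6 per period over cooperation, then loses 16−11 = 5 per period forever once punishment starts.
Gain: 6(1 + β + … + β^3); loss: 5·β^4/(1−β).
No profitable deviation ⇔ 6(1−β^4) ≤ 5·β^4, i.e. β^4 ≥ 6/(6+5) = 6/11.
Hence β ≥ (6/11)^(1/4) ≈ 0.859.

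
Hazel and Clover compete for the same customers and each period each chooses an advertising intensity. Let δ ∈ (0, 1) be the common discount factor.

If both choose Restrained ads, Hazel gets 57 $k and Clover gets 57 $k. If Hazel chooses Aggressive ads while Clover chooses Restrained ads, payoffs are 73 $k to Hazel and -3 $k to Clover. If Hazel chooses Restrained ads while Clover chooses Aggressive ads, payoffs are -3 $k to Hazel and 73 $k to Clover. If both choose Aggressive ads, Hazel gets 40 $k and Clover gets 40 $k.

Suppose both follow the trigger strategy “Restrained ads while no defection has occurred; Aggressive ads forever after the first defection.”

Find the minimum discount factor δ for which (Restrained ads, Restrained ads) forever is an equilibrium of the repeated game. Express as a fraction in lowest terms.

16/33

57/(1−δ) ≥ 73 + 40δ/(1−δ)
57 ≥ 73 − 33δ
δ ≥ 16/33.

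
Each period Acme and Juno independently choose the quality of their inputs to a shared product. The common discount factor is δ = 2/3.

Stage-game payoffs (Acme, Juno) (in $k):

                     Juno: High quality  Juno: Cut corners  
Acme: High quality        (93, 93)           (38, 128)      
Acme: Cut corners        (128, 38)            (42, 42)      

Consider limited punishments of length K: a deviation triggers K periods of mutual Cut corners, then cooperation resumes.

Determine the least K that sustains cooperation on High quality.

IC: δ(1−δ^K)/(1−δ) ≥ (128−93)/(93−42) = 35/51.
With δ = 2/3: need 1 − δ^K ≥ 35/51·(1−2/3)/(2/3), i.e. δ^K ≤ 0.6569.
Since (2/3)^1 = 0.6667 and (2/3)^2 = 0.4444, the smallest such K is 2.

2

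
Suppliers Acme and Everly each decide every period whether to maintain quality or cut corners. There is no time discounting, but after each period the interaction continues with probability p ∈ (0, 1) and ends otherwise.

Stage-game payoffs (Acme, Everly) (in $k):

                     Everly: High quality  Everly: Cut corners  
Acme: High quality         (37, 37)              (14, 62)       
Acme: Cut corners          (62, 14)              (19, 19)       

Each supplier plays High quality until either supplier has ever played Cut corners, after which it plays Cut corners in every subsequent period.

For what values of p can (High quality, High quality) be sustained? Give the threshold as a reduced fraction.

25/43

With no time discounting, the continuation probability p plays the role of the discount factor.
Grim-trigger IC: 37/(1−p) ≥ 62 + 19p/(1−p) ⇒ p ≥ (62−37)/(62−19) = 25/43.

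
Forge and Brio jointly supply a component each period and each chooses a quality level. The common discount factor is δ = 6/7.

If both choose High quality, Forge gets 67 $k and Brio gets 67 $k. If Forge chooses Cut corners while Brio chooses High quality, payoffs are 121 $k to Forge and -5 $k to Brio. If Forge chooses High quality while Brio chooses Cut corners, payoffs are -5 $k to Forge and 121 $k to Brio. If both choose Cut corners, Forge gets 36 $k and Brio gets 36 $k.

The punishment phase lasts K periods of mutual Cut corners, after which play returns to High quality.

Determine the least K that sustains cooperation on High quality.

Need Σ_{k=1}^{K} δ^k ≥ (121−67)/(67−36) = 1.7419 at δ = 6/7.
At K = 2 the sum is 1.5918 < 1.7419; at K = 3 it is 2.2216 ≥ 1.7419.
So the minimum punishment length is K = 3.

3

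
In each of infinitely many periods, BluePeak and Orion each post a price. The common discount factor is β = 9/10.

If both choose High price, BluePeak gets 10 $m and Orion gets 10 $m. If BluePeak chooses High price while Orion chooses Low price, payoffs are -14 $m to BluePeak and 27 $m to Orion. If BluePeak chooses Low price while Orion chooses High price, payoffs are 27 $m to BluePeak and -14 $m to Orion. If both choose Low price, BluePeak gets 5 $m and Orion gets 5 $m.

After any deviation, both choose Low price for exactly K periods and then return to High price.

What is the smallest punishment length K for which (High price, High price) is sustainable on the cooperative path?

IC: β(1−β^K)/(1−β) ≥ (27−10)/(10−5) = 17/5.
With β = 9/10: need 1 − β^K ≥ 17/5·(1−9/10)/(9/10), i.e. β^K ≤ 0.6222.
Since (9/10)^4 = 0.6561 and (9/10)^5 = 0.5905, the smallest such K is 5.

5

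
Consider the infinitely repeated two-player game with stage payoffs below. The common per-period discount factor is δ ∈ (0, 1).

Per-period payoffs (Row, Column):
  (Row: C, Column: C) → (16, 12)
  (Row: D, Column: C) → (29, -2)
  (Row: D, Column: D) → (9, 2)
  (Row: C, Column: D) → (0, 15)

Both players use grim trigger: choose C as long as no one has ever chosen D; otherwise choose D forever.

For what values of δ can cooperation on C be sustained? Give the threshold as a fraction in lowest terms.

13/20

Row: cooperation gives 16 each period; deviation gives 29 once then 9 forever.
  16/(1−δ) ≥ 29 + 9δ/(1−δ) ⇒ δ ≥ 13/20.
Column: cooperation gives 12 each period; deviation gives 15 once then 2 forever.
  δ ≥ 3/13.
Both must hold, so the binding constraint is Row's: δ ≥ 13/20.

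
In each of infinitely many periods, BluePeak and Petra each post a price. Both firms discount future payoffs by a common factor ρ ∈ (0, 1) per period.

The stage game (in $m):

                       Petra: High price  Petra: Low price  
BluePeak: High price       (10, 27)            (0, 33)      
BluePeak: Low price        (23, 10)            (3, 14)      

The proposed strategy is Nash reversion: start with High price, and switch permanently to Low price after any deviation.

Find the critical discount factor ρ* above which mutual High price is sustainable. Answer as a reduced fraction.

13/20

BluePeak's threshold: (23−10)/(23−3) = 13/20.
Petra's threshold: (33−27)/(33−14) = 6/19.
13/20 > 6/19, so BluePeak binds and ρ* = 13/20.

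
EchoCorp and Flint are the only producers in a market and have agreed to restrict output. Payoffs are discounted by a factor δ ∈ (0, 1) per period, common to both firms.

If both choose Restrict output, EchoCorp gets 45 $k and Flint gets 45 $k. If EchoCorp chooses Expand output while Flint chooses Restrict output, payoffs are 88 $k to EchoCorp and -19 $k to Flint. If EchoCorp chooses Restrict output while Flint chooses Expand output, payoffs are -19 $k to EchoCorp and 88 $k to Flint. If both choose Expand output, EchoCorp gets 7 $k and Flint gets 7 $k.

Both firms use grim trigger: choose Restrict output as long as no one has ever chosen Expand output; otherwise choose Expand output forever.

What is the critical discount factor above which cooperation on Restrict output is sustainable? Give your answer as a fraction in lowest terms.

43/81

Under grim trigger the critical discount factor is (T−C)/(T−P) with T = 88, C = 45, P = 7.
δ* = (88−45)/(88−7) = 43/81.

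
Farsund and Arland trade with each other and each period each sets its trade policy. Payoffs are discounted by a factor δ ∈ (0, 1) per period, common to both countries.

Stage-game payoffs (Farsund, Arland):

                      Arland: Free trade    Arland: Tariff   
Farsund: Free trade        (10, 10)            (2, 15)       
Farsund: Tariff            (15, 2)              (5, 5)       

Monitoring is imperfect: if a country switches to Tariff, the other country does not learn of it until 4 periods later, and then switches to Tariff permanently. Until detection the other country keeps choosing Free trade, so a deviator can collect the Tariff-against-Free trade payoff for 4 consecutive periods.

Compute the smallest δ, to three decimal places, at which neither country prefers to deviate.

Deviating for the 4 undetected periods gains 15−10 = 5 per period over cooperation, then loses 10−5 = 5 per period forever once punishment starts.
Gain: 5(1 + δ + … + δ^3); loss: 5·δ^4/(1−δ).
No profitable deviation ⇔ 5(1−δ^4) ≤ 5·δ^4, i.e. δ^4 ≥ 5/(5+5) = 1/2.
Hence δ ≥ (1/2)^(1/4) ≈ 0.841.

0.841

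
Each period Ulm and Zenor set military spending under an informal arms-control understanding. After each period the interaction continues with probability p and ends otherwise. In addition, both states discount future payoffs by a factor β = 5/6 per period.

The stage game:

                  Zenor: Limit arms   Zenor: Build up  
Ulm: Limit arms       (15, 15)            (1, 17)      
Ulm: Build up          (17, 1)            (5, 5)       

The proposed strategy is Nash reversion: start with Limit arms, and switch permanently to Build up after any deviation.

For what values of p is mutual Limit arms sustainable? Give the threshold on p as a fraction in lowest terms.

Expected continuation weight on next period's payoff is β·p = 5/6·p, which plays the role of the discount factor.
Cooperation requires 5/6·p ≥ (17−15)/(17−5) = 1/6, hence p ≥ 1/5.

1/5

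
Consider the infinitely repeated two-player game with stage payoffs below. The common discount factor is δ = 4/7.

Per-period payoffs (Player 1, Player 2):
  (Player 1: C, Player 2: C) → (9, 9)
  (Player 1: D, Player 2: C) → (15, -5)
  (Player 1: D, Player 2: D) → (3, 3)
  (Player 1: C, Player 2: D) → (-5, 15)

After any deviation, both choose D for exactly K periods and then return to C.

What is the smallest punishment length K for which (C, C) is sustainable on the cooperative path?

3

IC: δ(1−δ^K)/(1−δ) ≥ (15−9)/(9−3) = 1.
With δ = 4/7: need 1 − δ^K ≥ 1·(1−4/7)/(4/7), i.e. δ^K ≤ 0.2500.
Since (4/7)^2 = 0.3265 and (4/7)^3 = 0.1866, the smallest such K is 3.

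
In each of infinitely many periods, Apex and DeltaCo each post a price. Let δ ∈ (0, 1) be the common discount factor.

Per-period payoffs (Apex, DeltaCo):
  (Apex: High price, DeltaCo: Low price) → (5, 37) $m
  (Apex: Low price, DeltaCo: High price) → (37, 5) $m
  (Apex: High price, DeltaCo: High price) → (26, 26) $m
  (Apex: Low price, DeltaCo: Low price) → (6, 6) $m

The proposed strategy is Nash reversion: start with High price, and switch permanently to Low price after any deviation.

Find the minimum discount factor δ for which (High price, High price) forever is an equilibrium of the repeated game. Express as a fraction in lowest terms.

11/31

26/(1−δ) ≥ 37 + 6δ/(1−δ)
26 ≥ 37 − 31δ
δ ≥ 11/31.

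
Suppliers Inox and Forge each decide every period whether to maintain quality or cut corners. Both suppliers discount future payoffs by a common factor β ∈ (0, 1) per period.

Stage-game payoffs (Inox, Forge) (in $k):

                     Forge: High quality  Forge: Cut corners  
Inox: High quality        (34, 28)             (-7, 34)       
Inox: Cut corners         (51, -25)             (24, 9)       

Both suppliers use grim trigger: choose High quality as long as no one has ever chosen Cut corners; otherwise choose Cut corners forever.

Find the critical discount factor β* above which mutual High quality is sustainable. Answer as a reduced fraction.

17/27

For Inox: deviation gain 51−34 = 17, per-period punishment loss 34−24 = 10. IC gives β ≥ 17/27.
For Forge: gain 6, loss 19 per period, so β ≥ 6/25.
The tighter constraint is Inox's, so cooperation needs β ≥ 17/27.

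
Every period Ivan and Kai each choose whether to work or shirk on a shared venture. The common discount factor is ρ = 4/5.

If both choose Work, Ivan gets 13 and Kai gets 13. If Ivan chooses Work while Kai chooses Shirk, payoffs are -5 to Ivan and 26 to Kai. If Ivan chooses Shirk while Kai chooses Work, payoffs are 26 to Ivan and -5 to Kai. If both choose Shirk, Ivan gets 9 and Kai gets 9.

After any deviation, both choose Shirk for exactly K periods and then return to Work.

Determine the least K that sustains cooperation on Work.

No profitable deviation requires (13−9)(ρ+…+ρ^K) ≥ 26−13, i.e. ρ+…+ρ^K ≥ 13/4 ≈ 3.2500.
With ρ = 4/5, the partial sums are K=1: 0.8000, K=2: 1.4400, …, K=6: 2.9514, K=7: 3.1611, K=8: 3.3289.
K = 8 is the first length at which the sum reaches 3.2500.

8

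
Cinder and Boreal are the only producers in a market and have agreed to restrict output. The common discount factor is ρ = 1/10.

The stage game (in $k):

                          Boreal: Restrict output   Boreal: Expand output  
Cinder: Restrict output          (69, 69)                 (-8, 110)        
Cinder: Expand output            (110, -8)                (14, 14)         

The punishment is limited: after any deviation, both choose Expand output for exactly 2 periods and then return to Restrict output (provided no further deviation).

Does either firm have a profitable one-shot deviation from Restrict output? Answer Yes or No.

Yes

IC: ρ+…+ρ^2 ≥ (110−69)/(69−14) = 41/55.
At ρ = 1/10: partial sum = 0.1100 < 0.7455. Cooperation not sustainable.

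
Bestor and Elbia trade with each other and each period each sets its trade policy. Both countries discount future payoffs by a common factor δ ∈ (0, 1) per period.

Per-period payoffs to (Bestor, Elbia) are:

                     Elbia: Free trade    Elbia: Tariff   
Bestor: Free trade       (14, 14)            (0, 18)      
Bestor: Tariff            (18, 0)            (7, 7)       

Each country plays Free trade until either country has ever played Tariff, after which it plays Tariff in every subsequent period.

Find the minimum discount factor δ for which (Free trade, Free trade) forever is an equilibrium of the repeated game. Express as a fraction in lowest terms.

Under grim trigger the critical discount factor is (T−C)/(T−P) with T = 18, C = 14, P = 7.
δ* = (18−14)/(18−7) = 4/11.

4/11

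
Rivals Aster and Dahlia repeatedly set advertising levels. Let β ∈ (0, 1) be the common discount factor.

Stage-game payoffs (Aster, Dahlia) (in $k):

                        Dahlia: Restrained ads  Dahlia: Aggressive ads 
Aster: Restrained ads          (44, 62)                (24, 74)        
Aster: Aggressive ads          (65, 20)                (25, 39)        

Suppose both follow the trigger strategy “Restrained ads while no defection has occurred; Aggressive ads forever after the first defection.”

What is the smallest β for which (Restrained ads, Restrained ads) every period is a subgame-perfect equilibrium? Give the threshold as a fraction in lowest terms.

For Aster: deviation gain 65−44 = 21, per-period punishment loss 44−25 = 19. IC gives β ≥ 21/40.
For Dahlia: gain 12, loss 23 per period, so β ≥ 12/35.
The tighter constraint is Aster's, so cooperation needs β ≥ 21/40.

21/40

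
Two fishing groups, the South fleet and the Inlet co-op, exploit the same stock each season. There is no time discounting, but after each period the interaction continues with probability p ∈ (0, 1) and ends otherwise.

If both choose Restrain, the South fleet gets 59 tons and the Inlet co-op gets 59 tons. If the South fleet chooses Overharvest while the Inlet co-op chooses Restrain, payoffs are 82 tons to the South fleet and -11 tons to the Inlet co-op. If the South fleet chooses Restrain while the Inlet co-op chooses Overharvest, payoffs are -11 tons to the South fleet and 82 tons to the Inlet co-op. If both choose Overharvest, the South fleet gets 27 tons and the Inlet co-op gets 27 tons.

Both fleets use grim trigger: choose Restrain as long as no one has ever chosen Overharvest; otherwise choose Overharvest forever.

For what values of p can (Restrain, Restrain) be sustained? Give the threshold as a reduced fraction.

23/55

Expected cooperation value is 59 + p·59 + p²·59 + … = 59/(1−p); deviation gives 82 + p·27/(1−p).
59 ≥ 82(1−p) + 27p ⇒ 55p ≥ 23 ⇒ p ≥ 23/55.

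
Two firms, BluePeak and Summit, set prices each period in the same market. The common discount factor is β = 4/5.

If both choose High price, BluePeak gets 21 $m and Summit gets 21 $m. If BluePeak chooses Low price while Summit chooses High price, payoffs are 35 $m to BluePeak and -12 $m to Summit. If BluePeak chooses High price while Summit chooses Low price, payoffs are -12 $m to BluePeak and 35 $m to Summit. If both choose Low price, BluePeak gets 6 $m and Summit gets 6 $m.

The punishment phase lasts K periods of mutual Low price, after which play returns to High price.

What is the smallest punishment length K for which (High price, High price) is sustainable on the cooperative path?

2

No profitable deviation requires (21−6)(β+…+β^K) ≥ 35−21, i.e. β+…+β^K ≥ 14/15 ≈ 0.9333.
With β = 4/5, the partial sums are K=1: 0.8000, K=2: 1.4400.
K = 2 is the first length at which the sum reaches 0.9333.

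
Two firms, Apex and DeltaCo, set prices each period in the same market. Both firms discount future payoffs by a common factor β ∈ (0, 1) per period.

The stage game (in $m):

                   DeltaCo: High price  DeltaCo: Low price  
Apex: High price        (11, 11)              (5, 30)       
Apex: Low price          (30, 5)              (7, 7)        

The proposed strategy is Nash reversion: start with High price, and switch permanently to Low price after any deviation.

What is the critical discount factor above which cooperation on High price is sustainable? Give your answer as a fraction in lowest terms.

11/(1−β) ≥ 30 + 7β/(1−β)
11 ≥ 30 − 23β
β ≥ 19/23.

19/23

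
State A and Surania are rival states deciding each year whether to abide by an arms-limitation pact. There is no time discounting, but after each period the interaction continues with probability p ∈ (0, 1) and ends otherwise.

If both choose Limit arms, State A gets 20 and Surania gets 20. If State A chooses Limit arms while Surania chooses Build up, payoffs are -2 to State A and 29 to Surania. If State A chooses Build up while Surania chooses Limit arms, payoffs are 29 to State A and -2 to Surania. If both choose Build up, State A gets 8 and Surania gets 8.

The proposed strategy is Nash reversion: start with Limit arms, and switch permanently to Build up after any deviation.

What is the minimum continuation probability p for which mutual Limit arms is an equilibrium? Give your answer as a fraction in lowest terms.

Expected cooperation value is 20 + p·20 + p²·20 + … = 20/(1−p); deviation gives 29 + p·8/(1−p).
20 ≥ 29(1−p) + 8p ⇒ 21p ≥ 9 ⇒ p ≥ 9/21 = 3/7.

3/7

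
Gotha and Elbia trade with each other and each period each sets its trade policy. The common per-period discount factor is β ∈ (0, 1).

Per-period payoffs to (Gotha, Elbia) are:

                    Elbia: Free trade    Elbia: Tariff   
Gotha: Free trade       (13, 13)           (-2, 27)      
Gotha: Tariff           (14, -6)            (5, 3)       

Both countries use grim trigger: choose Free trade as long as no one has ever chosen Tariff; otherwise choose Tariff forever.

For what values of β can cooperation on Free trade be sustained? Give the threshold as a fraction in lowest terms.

7/12

Gotha: cooperation gives 13 each period; deviation gives 14 once then 5 forever.
  13/(1−β) ≥ 14 + 5β/(1−β) ⇒ β ≥ 1/9.
Elbia: cooperation gives 13 each period; deviation gives 27 once then 3 forever.
  β ≥ 14/24 = 7/12.
Both must hold, so the binding constraint is Elbia's: β ≥ 7/12.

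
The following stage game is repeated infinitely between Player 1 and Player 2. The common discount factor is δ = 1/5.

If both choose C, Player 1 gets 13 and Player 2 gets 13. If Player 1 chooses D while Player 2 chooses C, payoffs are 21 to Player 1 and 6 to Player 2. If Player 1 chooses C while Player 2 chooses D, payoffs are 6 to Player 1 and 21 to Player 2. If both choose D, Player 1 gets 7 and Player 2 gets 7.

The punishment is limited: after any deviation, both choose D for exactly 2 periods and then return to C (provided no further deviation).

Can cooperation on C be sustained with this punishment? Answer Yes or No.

Comparing payoff streams over the 3 periods until play realigns: cooperate → 13(1+δ+…+δ^2); deviate → 21 + 7(δ+…+δ^2).
Cooperation is sustained iff (13−7)(δ+…+δ^2) ≥ 21−13.
δ+…+δ^2 = 1/5·(1−(1/5)^2)/(1−1/5) = 0.2400, and (21−13)/(13−7) = 1.3333.
0.2400 < 1.3333, so cooperation is not sustainable.

No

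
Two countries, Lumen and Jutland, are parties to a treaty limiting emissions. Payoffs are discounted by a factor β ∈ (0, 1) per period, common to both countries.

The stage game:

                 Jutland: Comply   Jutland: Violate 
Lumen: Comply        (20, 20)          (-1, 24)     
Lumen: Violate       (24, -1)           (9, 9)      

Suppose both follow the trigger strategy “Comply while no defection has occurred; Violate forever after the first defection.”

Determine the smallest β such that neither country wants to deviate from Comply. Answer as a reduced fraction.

4/15

Under grim trigger the critical discount factor is (T−C)/(T−P) with T = 24, C = 20, P = 9.
β* = (24−20)/(24−9) = 4/15.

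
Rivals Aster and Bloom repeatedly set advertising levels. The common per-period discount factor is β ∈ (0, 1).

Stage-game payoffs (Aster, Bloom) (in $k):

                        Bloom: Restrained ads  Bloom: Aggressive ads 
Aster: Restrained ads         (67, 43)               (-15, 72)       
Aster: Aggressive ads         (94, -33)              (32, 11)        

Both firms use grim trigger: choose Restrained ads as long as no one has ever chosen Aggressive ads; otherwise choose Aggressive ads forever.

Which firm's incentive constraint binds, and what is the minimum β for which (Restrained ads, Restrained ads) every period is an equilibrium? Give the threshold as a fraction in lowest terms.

For Aster: deviation gain 94−67 = 27, per-period punishment loss 67−32 = 35. IC gives β ≥ 27/62.
For Bloom: gain 29, loss 32 per period, so β ≥ 29/61.
The tighter constraint is Bloom's, so cooperation needs β ≥ 29/61.

Bloom; β ≥ 29/61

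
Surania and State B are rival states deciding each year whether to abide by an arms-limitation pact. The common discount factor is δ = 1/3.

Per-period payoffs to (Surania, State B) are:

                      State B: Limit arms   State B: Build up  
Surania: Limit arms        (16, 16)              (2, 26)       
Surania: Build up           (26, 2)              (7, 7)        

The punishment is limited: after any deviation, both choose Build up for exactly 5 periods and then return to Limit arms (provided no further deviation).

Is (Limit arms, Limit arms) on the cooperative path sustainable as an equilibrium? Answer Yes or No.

No

IC: δ+…+δ^5 ≥ (26−16)/(16−7) = 10/9.
At δ = 1/3: partial sum = 0.4979 < 1.1111. Cooperation not sustainable.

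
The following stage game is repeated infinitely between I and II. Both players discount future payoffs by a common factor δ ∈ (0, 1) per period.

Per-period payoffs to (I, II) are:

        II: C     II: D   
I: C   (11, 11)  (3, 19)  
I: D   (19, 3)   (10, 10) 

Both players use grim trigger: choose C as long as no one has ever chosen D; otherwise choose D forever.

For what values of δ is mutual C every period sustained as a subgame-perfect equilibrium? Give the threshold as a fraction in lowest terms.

One-period gain from deviating is 19 − 11 = 8. The loss is 11 − 10 = 1 in every subsequent period, with present value 1·δ/(1−δ).
Deviation is unprofitable when 1·δ/(1−δ) ≥ 8, i.e. δ/(1−δ) ≥ 8.
Equivalently δ ≥ 8/(8+1) = 8/9.

8/9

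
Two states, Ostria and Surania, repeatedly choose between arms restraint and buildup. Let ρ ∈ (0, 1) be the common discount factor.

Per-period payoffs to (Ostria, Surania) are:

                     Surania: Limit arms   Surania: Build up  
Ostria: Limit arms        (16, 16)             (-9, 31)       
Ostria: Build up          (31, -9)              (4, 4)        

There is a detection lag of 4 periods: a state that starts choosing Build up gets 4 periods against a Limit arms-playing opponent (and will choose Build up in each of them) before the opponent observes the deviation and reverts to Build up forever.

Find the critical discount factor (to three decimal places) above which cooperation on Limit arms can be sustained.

The best deviation is to choose Build up for all 4 undetected periods, earning 31 each, then 4 forever once detected.
Deviation value: 31(1−ρ^4)/(1−ρ) + 4ρ^4/(1−ρ); cooperation value: 16/(1−ρ).
IC: 16 ≥ 31(1−ρ^4) + 4ρ^4 = 31 − 27ρ^4.
So ρ^4 ≥ 15/27 = 5/9, giving ρ ≥ (5/9)^(1/4) ≈ 0.863.

0.863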